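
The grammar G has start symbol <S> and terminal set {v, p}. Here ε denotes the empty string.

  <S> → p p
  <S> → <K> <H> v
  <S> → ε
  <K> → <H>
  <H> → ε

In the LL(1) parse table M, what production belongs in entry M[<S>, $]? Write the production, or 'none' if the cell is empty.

FIRST(<H>) = {ε}
FIRST(<K>) = {ε}  (via <H>)
FIRST(<S>) = {ε, p, v}  (via <K> <H> v)
FOLLOW(<S>) includes $ since <S> is the start symbol.
FOLLOW(<S>): <S> appears on no right-hand side. Thus FOLLOW(<S>) = {$}.
For <S> → p p: FIRST(p p) = {p}, so it goes in M[<S>, t] for t ∈ {p}.
For <S> → <K> <H> v: FIRST(<K> <H> v) = {v}, so it goes in M[<S>, t] for t ∈ {v}.
For <S> → ε: FIRST(ε) = {ε}, so it goes in M[<S>, t] for t ∈ {}; since ε ∈ FIRST, also for every t ∈ FOLLOW(<S>) = {$}.

<S> → ε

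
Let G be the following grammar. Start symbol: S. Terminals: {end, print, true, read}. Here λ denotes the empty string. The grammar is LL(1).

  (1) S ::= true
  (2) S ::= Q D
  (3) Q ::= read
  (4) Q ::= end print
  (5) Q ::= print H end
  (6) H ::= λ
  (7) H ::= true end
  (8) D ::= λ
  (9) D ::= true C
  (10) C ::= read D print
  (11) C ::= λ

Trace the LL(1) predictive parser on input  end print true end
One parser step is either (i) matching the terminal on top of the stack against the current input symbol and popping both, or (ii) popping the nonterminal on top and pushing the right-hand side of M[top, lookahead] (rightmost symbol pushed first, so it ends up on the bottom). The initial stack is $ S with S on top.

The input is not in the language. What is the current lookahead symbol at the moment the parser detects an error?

step 1: stack=$ S  input=end print true end $  — expand S ::= Q D
step 2: stack=$ D Q  input=end print true end $  — expand Q ::= end print
step 3: stack=$ D print end  input=end print true end $  — match end
step 4: stack=$ D print  input=print true end $  — match print
step 5: stack=$ D  input=true end $  — expand D ::= true C
step 6: stack=$ C true  input=true end $  — match true
step 7: stack=$ C  input=end $  — error: M[C, end] is empty

end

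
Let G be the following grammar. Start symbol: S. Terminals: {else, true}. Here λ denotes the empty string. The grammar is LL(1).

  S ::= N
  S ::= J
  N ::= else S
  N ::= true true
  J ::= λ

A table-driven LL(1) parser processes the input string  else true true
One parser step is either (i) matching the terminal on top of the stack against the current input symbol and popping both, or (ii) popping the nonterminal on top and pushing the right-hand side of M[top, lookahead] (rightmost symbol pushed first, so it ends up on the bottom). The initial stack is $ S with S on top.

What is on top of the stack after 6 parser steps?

step 1: stack=$ S  input=else true true $  — expand S ::= N
step 2: stack=$ N  input=else true true $  — expand N ::= else S
step 3: stack=$ S else  input=else true true $  — match else
step 4: stack=$ S  input=true true $  — expand S ::= N
step 5: stack=$ N  input=true true $  — expand N ::= true true
step 6: stack=$ true true  input=true true $  — match true
Stack after step 6: $ true (top = true).

true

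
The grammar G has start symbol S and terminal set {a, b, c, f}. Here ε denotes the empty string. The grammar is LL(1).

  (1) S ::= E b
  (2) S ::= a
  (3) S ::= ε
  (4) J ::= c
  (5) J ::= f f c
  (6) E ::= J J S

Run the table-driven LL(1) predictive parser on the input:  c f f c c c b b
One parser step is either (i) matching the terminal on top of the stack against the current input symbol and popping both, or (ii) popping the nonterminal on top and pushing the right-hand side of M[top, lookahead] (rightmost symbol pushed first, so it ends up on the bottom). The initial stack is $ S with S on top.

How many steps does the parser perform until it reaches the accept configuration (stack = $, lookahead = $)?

17

      Stack        Input              Action
   1  $ S          c f f c c c b b $  expand S ::= E b
   2  $ b E        c f f c c c b b $  expand E ::= J J S
   3  $ b S J J    c f f c c c b b $  expand J ::= c
   4  $ b S J c    c f f c c c b b $  match c
   5  $ b S J      f f c c c b b $    expand J ::= f f c
   6  $ b S c f f  f f c c c b b $    match f
   7  $ b S c f    f c c c b b $      match f
   8  $ b S c      c c c b b $        match c
   9  $ b S        c c b b $          expand S ::= E b
  10  $ b b E      c c b b $          expand E ::= J J S
  11  $ b b S J J  c c b b $          expand J ::= c
  12  $ b b S J c  c c b b $          match c
  13  $ b b S J    c b b $            expand J ::= c
  14  $ b b S c    c b b $            match c
  15  $ b b S      b b $              expand S ::= ε
  16  $ b b        b b $              match b
  17  $ b          b $                match b
Accept reached after 17 steps.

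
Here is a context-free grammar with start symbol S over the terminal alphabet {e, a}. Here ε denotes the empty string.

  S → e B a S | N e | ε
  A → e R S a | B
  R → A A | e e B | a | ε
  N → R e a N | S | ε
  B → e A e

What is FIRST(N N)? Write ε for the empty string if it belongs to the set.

FIRST(B) = {e}
FIRST(A) = {e}  (via B)
FIRST(R) = {ε, a, e}  (via A A)
FIRST(S) = {ε, a, e}  (via N e)
FIRST(N) = {ε, a, e}  (via R e a N, S)
FIRST(N N): take FIRST of each symbol in turn, carrying on past any symbol whose FIRST contains ε; result {ε, a, e}.

{ε, a, e}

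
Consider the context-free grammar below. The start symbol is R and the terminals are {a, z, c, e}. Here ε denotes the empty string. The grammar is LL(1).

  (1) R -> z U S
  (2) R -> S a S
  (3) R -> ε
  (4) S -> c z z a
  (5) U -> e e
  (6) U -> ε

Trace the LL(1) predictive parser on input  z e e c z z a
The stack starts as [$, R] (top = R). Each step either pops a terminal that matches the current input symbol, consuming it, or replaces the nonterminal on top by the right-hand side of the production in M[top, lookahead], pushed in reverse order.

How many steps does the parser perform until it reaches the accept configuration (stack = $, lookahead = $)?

10

step 1: stack=$ R  input=z e e c z z a $  — expand R -> z U S
step 2: stack=$ S U z  input=z e e c z z a $  — match z
step 3: stack=$ S U  input=e e c z z a $  — expand U -> e e
step 4: stack=$ S e e  input=e e c z z a $  — match e
step 5: stack=$ S e  input=e c z z a $  — match e
step 6: stack=$ S  input=c z z a $  — expand S -> c z z a
step 7: stack=$ a z z c  input=c z z a $  — match c
step 8: stack=$ a z z  input=z z a $  — match z
step 9: stack=$ a z  input=z a $  — match z
step 10: stack=$ a  input=a $  — match a
Accept reached after 10 steps.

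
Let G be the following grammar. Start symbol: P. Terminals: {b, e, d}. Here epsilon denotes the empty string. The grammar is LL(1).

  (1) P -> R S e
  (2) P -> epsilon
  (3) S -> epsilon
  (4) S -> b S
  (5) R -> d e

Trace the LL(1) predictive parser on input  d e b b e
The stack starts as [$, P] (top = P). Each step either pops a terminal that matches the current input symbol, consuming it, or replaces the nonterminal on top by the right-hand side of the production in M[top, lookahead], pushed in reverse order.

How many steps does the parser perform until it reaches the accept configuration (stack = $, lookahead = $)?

step 1: stack=$ P  input=d e b b e $  — expand P -> R S e
step 2: stack=$ e S R  input=d e b b e $  — expand R -> d e
step 3: stack=$ e S e d  input=d e b b e $  — match d
step 4: stack=$ e S e  input=e b b e $  — match e
step 5: stack=$ e S  input=b b e $  — expand S -> b S
step 6: stack=$ e S b  input=b b e $  — match b
step 7: stack=$ e S  input=b e $  — expand S -> b S
step 8: stack=$ e S b  input=b e $  — match b
step 9: stack=$ e S  input=e $  — expand S -> epsilon
step 10: stack=$ e  input=e $  — match e
Accept reached after 10 steps.

10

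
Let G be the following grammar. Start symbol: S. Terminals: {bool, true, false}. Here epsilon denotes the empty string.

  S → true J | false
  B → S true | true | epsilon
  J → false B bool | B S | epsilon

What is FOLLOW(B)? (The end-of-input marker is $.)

FIRST(S) = {false, true}
FIRST(B) = {epsilon, false, true}  (via S true)
FIRST(J) = {epsilon, false, true}  (via B S)
FOLLOW(S) includes $ since S is the start symbol.
FOLLOW(B): in J→false B bool, B is followed by bool with FIRST {bool}; in J→B S, B is followed by S with FIRST {false, true}. Thus FOLLOW(B) = {bool, false, true}.
FOLLOW(S): in B→S true, S is followed by true with FIRST {true}; in J→B S, the suffix after S is empty, so FOLLOW(S) ⊇ FOLLOW(J) = {$, true}. Thus FOLLOW(S) = {$, true}.
FOLLOW(J): in S→true J, the suffix after J is empty, so FOLLOW(J) ⊇ FOLLOW(S) = {$, true}. Thus FOLLOW(J) = {$, true}.

{bool, false, true}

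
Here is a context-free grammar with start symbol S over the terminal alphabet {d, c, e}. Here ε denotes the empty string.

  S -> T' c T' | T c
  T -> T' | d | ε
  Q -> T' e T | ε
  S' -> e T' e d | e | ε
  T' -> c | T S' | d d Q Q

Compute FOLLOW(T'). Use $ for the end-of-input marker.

{$, c, d, e}

FIRST(S'): from S'->e T' e d we get {e}; from S'->e we get {e}; from S'->ε we get {ε}. So FIRST(S') = {ε, e}.
FIRST(S): from S->T' c T' we get {c, d, e}; from S->T c we get {c, d, e}. So FIRST(S) = {c, d, e}.
FIRST(T): from T->T' we get {ε, c, d, e}; from T->d we get {d}; from T->ε we get {ε}. So FIRST(T) = {ε, c, d, e}.
FIRST(T'): from T'->c we get {c}; from T'->T S' we get {ε, c, d, e}; from T'->d d Q Q we get {d}. So FIRST(T') = {ε, c, d, e}.
FIRST(Q): from Q->T' e T we get {c, d, e}; from Q->ε we get {ε}. So FIRST(Q) = {ε, c, d, e}.
FOLLOW(S) includes $ since S is the start symbol.
FOLLOW(S): S appears on no right-hand side. Thus FOLLOW(S) = {$}.
FOLLOW(T): in S->T c, T is followed by c with FIRST {c}; in Q->T' e T, the suffix after T is empty, so FOLLOW(T) ⊇ FOLLOW(Q) = {$, c, d, e}; in T'->T S', T is followed by S' with FIRST {ε, e}; in T'->T S', the suffix after T is nullable, so FOLLOW(T) ⊇ FOLLOW(T') = {$, c, d, e}. Thus FOLLOW(T) = {$, c, d, e}.
FOLLOW(T'): in S->T' c T' (occurrence 1), T' is followed by c T' with FIRST {c}; in S->T' c T' (occurrence 2), the suffix after T' is empty, so FOLLOW(T') ⊇ FOLLOW(S) = {$}; in T->T', the suffix after T' is empty, so FOLLOW(T') ⊇ FOLLOW(T) = {$, c, d, e}; in Q->T' e T, T' is followed by e T with FIRST {e}; in S'->e T' e d, T' is followed by e d with FIRST {e}. Thus FOLLOW(T') = {$, c, d, e}.
FOLLOW(Q): in T'->d d Q Q (occurrence 1), Q is followed by Q with FIRST {ε, c, d, e}; in T'->d d Q Q (occurrence 1), the suffix after Q is nullable, so FOLLOW(Q) ⊇ FOLLOW(T') = {$, c, d, e}; in T'->d d Q Q (occurrence 2), the suffix after Q is empty, so FOLLOW(Q) ⊇ FOLLOW(T') = {$, c, d, e}. Thus FOLLOW(Q) = {$, c, d, e}.
FOLLOW(S'): in T'->T S', the suffix after S' is empty, so FOLLOW(S') ⊇ FOLLOW(T') = {$, c, d, e}. Thus FOLLOW(S') = {$, c, d, e}.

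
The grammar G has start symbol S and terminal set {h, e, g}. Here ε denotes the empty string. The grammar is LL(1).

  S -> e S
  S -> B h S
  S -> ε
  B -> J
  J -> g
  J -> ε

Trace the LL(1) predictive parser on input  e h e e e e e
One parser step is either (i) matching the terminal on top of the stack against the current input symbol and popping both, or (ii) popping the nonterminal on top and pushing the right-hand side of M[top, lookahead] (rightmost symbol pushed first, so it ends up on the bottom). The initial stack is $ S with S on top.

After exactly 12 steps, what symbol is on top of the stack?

step 1: stack=$ S  input=e h e e e e e $  — expand S -> e S
step 2: stack=$ S e  input=e h e e e e e $  — match e
step 3: stack=$ S  input=h e e e e e $  — expand S -> B h S
step 4: stack=$ S h B  input=h e e e e e $  — expand B -> J
step 5: stack=$ S h J  input=h e e e e e $  — expand J -> ε
step 6: stack=$ S h  input=h e e e e e $  — match h
step 7: stack=$ S  input=e e e e e $  — expand S -> e S
step 8: stack=$ S e  input=e e e e e $  — match e
step 9: stack=$ S  input=e e e e $  — expand S -> e S
step 10: stack=$ S e  input=e e e e $  — match e
step 11: stack=$ S  input=e e e $  — expand S -> e S
step 12: stack=$ S e  input=e e e $  — match e
Stack after step 12: $ S (top = S).

S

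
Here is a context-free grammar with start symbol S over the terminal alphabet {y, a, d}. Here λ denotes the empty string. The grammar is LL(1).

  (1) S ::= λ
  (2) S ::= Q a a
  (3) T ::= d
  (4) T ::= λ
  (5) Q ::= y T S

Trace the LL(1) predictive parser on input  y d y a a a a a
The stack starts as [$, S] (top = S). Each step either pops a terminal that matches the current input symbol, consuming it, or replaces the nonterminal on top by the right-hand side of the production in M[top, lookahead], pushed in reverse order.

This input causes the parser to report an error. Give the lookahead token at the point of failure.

a

      Stack            Input              Action
   1  $ S              y d y a a a a a $  expand S ::= Q a a
   2  $ a a Q          y d y a a a a a $  expand Q ::= y T S
   3  $ a a S T y      y d y a a a a a $  match y
   4  $ a a S T        d y a a a a a $    expand T ::= d
   5  $ a a S d        d y a a a a a $    match d
   6  $ a a S          y a a a a a $      expand S ::= Q a a
   7  $ a a a a Q      y a a a a a $      expand Q ::= y T S
   8  $ a a a a S T y  y a a a a a $      match y
   9  $ a a a a S T    a a a a a $        expand T ::= λ
  10  $ a a a a S      a a a a a $        expand S ::= λ
  11  $ a a a a        a a a a a $        match a
  12  $ a a a          a a a a $          match a
  13  $ a a            a a a $            match a
  14  $ a              a a $              match a
  15  $                a $                error: stack empty but input remains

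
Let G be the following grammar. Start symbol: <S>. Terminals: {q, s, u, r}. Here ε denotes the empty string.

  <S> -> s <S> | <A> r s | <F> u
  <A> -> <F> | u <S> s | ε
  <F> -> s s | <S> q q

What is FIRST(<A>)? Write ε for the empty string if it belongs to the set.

{ε, r, s, u}

FIRST(<S>): from <S>->s <S> we get {s}; from <S>-><A> r s we get {r, s, u}; from <S>-><F> u we get {r, s, u}. So FIRST(<S>) = {r, s, u}.
FIRST(<F>): from <F>->s s we get {s}; from <F>-><S> q q we get {r, s, u}. So FIRST(<F>) = {r, s, u}.
FIRST(<A>): from <A>-><F> we get {r, s, u}; from <A>->u <S> s we get {u}; from <A>->ε we get {ε}. So FIRST(<A>) = {ε, r, s, u}.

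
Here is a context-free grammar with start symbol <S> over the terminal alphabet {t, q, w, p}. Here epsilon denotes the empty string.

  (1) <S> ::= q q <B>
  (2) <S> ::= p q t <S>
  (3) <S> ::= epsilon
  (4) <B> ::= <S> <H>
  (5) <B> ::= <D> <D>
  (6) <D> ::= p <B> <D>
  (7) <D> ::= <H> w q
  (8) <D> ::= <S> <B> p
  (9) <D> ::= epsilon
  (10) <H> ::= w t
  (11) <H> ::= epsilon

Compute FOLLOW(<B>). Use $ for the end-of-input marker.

FIRST(<S>): from <S>::=q q <B> we get {q}; from <S>::=p q t <S> we get {p}; from <S>::=epsilon we get {epsilon}. So FIRST(<S>) = {epsilon, p, q}.
FIRST(<H>): from <H>::=w t we get {w}; from <H>::=epsilon we get {epsilon}. So FIRST(<H>) = {epsilon, w}.
FIRST(<B>): from <B>::=<S> <H> we get {epsilon, p, q, w}; from <B>::=<D> <D> we get {epsilon, p, q, w}. So FIRST(<B>) = {epsilon, p, q, w}.
FIRST(<D>): from <D>::=p <B> <D> we get {p}; from <D>::=<H> w q we get {w}; from <D>::=<S> <B> p we get {p, q, w}; from <D>::=epsilon we get {epsilon}. So FIRST(<D>) = {epsilon, p, q, w}.
FOLLOW(<S>) includes $ since <S> is the start symbol.
FOLLOW(<S>): in <S>::=p q t <S>, the suffix after <S> is empty (adds nothing new); in <B>::=<S> <H>, <S> is followed by <H> with FIRST {epsilon, w}; in <B>::=<S> <H>, the suffix after <S> is nullable, so FOLLOW(<S>) ⊇ FOLLOW(<B>) = {$, p, q, w}; in <D>::=<S> <B> p, <S> is followed by <B> p with FIRST {p, q, w}. Thus FOLLOW(<S>) = {$, p, q, w}.
FOLLOW(<B>): in <S>::=q q <B>, the suffix after <B> is empty, so FOLLOW(<B>) ⊇ FOLLOW(<S>) = {$, p, q, w}; in <D>::=p <B> <D>, <B> is followed by <D> with FIRST {epsilon, p, q, w}; in <D>::=p <B> <D>, the suffix after <B> is nullable, so FOLLOW(<B>) ⊇ FOLLOW(<D>) = {$, p, q, w}; in <D>::=<S> <B> p, <B> is followed by p with FIRST {p}. Thus FOLLOW(<B>) = {$, p, q, w}.
FOLLOW(<D>): in <B>::=<D> <D> (occurrence 1), <D> is followed by <D> with FIRST {epsilon, p, q, w}; in <B>::=<D> <D> (occurrence 1), the suffix after <D> is nullable, so FOLLOW(<D>) ⊇ FOLLOW(<B>) = {$, p, q, w}; in <B>::=<D> <D> (occurrence 2), the suffix after <D> is empty, so FOLLOW(<D>) ⊇ FOLLOW(<B>) = {$, p, q, w}; in <D>::=p <B> <D>, the suffix after <D> is empty (adds nothing new). Thus FOLLOW(<D>) = {$, p, q, w}.
FOLLOW(<H>): in <B>::=<S> <H>, the suffix after <H> is empty, so FOLLOW(<H>) ⊇ FOLLOW(<B>) = {$, p, q, w}; in <D>::=<H> w q, <H> is followed by w q with FIRST {w}. Thus FOLLOW(<H>) = {$, p, q, w}.

{$, p, q, w}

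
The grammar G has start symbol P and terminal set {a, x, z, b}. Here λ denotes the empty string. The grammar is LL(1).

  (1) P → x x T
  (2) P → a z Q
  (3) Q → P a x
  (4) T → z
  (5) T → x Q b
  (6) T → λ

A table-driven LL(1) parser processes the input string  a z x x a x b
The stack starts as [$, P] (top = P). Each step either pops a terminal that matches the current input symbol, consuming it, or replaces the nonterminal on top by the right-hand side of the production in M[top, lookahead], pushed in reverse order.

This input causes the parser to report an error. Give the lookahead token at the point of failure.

b

      Stack        Input            Action
   1  $ P          a z x x a x b $  expand P → a z Q
   2  $ Q z a      a z x x a x b $  match a
   3  $ Q z        z x x a x b $    match z
   4  $ Q          x x a x b $      expand Q → P a x
   5  $ x a P      x x a x b $      expand P → x x T
   6  $ x a T x x  x x a x b $      match x
   7  $ x a T x    x a x b $        match x
   8  $ x a T      a x b $          expand T → λ
   9  $ x a        a x b $          match a
  10  $ x          x b $            match x
  11  $            b $              error: stack empty but input remains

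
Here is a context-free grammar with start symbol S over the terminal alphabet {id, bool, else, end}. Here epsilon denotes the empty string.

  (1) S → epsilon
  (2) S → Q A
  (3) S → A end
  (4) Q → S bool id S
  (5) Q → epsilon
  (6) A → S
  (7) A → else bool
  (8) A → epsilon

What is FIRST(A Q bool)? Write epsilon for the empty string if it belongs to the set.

{bool, else, end}

FIRST(S): from S→epsilon we get {epsilon}; from S→Q A we get {epsilon, bool, else, end}; from S→A end we get {bool, else, end}. So FIRST(S) = {epsilon, bool, else, end}.
FIRST(Q): from Q→S bool id S we get {bool, else, end}; from Q→epsilon we get {epsilon}. So FIRST(Q) = {epsilon, bool, else, end}.
FIRST(A): from A→S we get {epsilon, bool, else, end}; from A→else bool we get {else}; from A→epsilon we get {epsilon}. So FIRST(A) = {epsilon, bool, else, end}.
FIRST(A Q bool): take FIRST of each symbol in turn, carrying on past any symbol whose FIRST contains epsilon; result {bool, else, end}.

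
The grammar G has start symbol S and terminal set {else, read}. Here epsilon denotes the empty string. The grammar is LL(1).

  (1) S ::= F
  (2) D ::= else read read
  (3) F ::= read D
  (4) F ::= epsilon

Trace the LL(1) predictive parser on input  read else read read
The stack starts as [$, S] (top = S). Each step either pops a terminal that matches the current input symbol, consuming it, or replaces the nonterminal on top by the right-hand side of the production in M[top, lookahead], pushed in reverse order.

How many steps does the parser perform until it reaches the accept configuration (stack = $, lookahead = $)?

7

step 1: stack=$ S  input=read else read read $  — expand S ::= F
step 2: stack=$ F  input=read else read read $  — expand F ::= read D
step 3: stack=$ D read  input=read else read read $  — match read
step 4: stack=$ D  input=else read read $  — expand D ::= else read read
step 5: stack=$ read read else  input=else read read $  — match else
step 6: stack=$ read read  input=read read $  — match read
step 7: stack=$ read  input=read $  — match read
Accept reached after 7 steps.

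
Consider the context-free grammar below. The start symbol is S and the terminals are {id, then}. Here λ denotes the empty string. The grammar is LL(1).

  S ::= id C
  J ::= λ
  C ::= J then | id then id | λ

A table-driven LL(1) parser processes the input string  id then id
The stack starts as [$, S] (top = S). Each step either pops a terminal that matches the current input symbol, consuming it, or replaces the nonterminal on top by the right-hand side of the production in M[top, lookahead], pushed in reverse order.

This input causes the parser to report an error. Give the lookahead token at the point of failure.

step 1: stack=$ S  input=id then id $  — expand S ::= id C
step 2: stack=$ C id  input=id then id $  — match id
step 3: stack=$ C  input=then id $  — expand C ::= J then
step 4: stack=$ then J  input=then id $  — expand J ::= λ
step 5: stack=$ then  input=then id $  — match then
step 6: stack=$  input=id $  — error: stack empty but input remains

id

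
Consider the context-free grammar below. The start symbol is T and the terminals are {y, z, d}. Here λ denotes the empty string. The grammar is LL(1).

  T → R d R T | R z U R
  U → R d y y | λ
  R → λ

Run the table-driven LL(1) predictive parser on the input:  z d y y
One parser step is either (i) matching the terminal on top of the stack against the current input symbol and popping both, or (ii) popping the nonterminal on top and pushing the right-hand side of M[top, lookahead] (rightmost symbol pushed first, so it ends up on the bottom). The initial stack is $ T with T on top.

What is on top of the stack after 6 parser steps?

y

     Stack        Input      Action
  1  $ T          z d y y $  expand T → R z U R
  2  $ R U z R    z d y y $  expand R → λ
  3  $ R U z      z d y y $  match z
  4  $ R U        d y y $    expand U → R d y y
  5  $ R y y d R  d y y $    expand R → λ
  6  $ R y y d    d y y $    match d
Stack after step 6: $ R y y (top = y).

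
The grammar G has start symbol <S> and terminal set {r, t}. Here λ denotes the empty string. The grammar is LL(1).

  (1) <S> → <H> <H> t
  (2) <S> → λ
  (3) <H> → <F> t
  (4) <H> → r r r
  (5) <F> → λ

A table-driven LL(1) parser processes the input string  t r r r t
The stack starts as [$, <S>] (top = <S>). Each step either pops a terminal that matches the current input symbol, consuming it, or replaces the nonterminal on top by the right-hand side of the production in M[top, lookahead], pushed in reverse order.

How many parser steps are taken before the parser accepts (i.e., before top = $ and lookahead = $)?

9

     Stack          Input        Action
  1  $ <S>          t r r r t $  expand <S> → <H> <H> t
  2  $ t <H> <H>    t r r r t $  expand <H> → <F> t
  3  $ t <H> t <F>  t r r r t $  expand <F> → λ
  4  $ t <H> t      t r r r t $  match t
  5  $ t <H>        r r r t $    expand <H> → r r r
  6  $ t r r r      r r r t $    match r
  7  $ t r r        r r t $      match r
  8  $ t r          r t $        match r
  9  $ t            t $          match t
Accept reached after 9 steps.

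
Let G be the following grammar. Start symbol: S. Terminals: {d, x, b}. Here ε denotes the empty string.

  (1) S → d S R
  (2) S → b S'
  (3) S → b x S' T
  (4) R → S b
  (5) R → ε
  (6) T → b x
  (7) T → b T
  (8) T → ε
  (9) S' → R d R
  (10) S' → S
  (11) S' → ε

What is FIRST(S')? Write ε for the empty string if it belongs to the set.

FIRST(S): from S→d S R we get {d}; from S→b S' we get {b}; from S→b x S' T we get {b}. So FIRST(S) = {b, d}.
FIRST(T): from T→b x we get {b}; from T→b T we get {b}; from T→ε we get {ε}. So FIRST(T) = {ε, b}.
FIRST(R): from R→S b we get {b, d}; from R→ε we get {ε}. So FIRST(R) = {ε, b, d}.
FIRST(S'): from S'→R d R we get {b, d}; from S'→S we get {b, d}; from S'→ε we get {ε}. So FIRST(S') = {ε, b, d}.

{ε, b, d}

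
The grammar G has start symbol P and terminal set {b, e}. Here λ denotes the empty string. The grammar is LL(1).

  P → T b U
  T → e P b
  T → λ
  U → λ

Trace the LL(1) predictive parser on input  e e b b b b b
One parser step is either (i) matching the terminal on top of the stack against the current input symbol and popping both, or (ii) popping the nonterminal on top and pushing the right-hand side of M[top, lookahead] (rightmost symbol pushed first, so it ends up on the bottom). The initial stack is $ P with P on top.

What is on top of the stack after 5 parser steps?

e

     Stack          Input            Action
  1  $ P            e e b b b b b $  expand P → T b U
  2  $ U b T        e e b b b b b $  expand T → e P b
  3  $ U b b P e    e e b b b b b $  match e
  4  $ U b b P      e b b b b b $    expand P → T b U
  5  $ U b b U b T  e b b b b b $    expand T → e P b
Stack after step 5: $ U b b U b b P e (top = e).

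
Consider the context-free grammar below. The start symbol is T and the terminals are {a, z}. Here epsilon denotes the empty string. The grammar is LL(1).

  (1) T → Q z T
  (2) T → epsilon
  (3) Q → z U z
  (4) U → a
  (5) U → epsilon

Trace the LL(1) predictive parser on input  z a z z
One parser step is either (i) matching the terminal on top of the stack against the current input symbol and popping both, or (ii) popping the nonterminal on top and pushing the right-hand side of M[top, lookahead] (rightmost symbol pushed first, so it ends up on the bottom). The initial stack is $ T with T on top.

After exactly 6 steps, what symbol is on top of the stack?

step 1: stack=$ T  input=z a z z $  — expand T → Q z T
step 2: stack=$ T z Q  input=z a z z $  — expand Q → z U z
step 3: stack=$ T z z U z  input=z a z z $  — match z
step 4: stack=$ T z z U  input=a z z $  — expand U → a
step 5: stack=$ T z z a  input=a z z $  — match a
step 6: stack=$ T z z  input=z z $  — match z
Stack after step 6: $ T z (top = z).

z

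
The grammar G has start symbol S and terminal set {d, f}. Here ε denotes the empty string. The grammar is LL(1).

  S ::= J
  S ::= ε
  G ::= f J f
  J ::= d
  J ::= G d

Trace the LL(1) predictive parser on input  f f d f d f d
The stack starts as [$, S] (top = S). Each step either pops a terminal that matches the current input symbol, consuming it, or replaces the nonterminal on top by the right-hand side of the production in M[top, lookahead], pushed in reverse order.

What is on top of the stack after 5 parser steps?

G

     Stack      Input            Action
  1  $ S        f f d f d f d $  expand S ::= J
  2  $ J        f f d f d f d $  expand J ::= G d
  3  $ d G      f f d f d f d $  expand G ::= f J f
  4  $ d f J f  f f d f d f d $  match f
  5  $ d f J    f d f d f d $    expand J ::= G d
Stack after step 5: $ d f d G (top = G).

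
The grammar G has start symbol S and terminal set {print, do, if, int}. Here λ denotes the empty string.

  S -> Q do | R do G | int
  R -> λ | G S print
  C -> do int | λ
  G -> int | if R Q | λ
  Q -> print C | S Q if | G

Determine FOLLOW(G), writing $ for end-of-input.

{$, do, if, int, print}

FIRST(C): from C->do int we get {do}; from C->λ we get {λ}. So FIRST(C) = {λ, do}.
FIRST(G): from G->int we get {int}; from G->if R Q we get {if}; from G->λ we get {λ}. So FIRST(G) = {λ, if, int}.
FIRST(S): from S->Q do we get {do, if, int, print}; from S->R do G we get {do, if, int, print}; from S->int we get {int}. So FIRST(S) = {do, if, int, print}.
FIRST(R): from R->λ we get {λ}; from R->G S print we get {do, if, int, print}. So FIRST(R) = {λ, do, if, int, print}.
FIRST(Q): from Q->print C we get {print}; from Q->S Q if we get {do, if, int, print}; from Q->G we get {λ, if, int}. So FIRST(Q) = {λ, do, if, int, print}.
FOLLOW(S) includes $ since S is the start symbol.
FOLLOW(S): in R->G S print, S is followed by print with FIRST {print}; in Q->S Q if, S is followed by Q if with FIRST {do, if, int, print}. Thus FOLLOW(S) = {$, do, if, int, print}.
FOLLOW(R): in S->R do G, R is followed by do G with FIRST {do}; in G->if R Q, R is followed by Q with FIRST {λ, do, if, int, print}; in G->if R Q, the suffix after R is nullable, so FOLLOW(R) ⊇ FOLLOW(G) = {$, do, if, int, print}. Thus FOLLOW(R) = {$, do, if, int, print}.
FOLLOW(C): in Q->print C, the suffix after C is empty, so FOLLOW(C) ⊇ FOLLOW(Q) = {$, do, if, int, print}. Thus FOLLOW(C) = {$, do, if, int, print}.
FOLLOW(G): in S->R do G, the suffix after G is empty, so FOLLOW(G) ⊇ FOLLOW(S) = {$, do, if, int, print}; in R->G S print, G is followed by S print with FIRST {do, if, int, print}; in Q->G, the suffix after G is empty, so FOLLOW(G) ⊇ FOLLOW(Q) = {$, do, if, int, print}. Thus FOLLOW(G) = {$, do, if, int, print}.
FOLLOW(Q): in S->Q do, Q is followed by do with FIRST {do}; in G->if R Q, the suffix after Q is empty, so FOLLOW(Q) ⊇ FOLLOW(G) = {$, do, if, int, print}; in Q->S Q if, Q is followed by if with FIRST {if}. Thus FOLLOW(Q) = {$, do, if, int, print}.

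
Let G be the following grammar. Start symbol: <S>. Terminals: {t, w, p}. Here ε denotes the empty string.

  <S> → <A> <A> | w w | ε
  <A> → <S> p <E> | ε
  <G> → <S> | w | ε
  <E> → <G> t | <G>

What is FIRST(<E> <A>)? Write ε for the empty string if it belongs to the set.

{ε, p, t, w}

FIRST(<S>) = {ε, p, w}  (via <A> <A>)
FIRST(<A>) = {ε, p, w}  (via <S> p <E>)
FIRST(<G>) = {ε, p, w}  (via <S>)
FIRST(<E>) = {ε, p, t, w}  (via <G> t, <G>)
FIRST(<E> <A>): take FIRST of each symbol in turn, carrying on past any symbol whose FIRST contains ε; result {ε, p, t, w}.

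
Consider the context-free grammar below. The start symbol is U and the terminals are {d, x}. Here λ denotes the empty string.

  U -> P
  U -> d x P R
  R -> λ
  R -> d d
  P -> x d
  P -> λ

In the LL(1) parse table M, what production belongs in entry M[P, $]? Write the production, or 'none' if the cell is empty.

FIRST(R) = {λ, d}
FIRST(P) = {λ, x}
FIRST(U) = {λ, d, x}  (via P)
FOLLOW(U) includes $ since U is the start symbol.
FOLLOW(U): U appears on no right-hand side. Thus FOLLOW(U) = {$}.
FOLLOW(P): in U->P, the suffix after P is empty, so FOLLOW(P) ⊇ FOLLOW(U) = {$}; in U->d x P R, P is followed by R with FIRST {λ, d}; in U->d x P R, the suffix after P is nullable, so FOLLOW(P) ⊇ FOLLOW(U) = {$}. Thus FOLLOW(P) = {$, d}.
For P -> x d: FIRST(x d) = {x}, so it goes in M[P, t] for t ∈ {x}.
For P -> λ: FIRST(λ) = {λ}, so it goes in M[P, t] for t ∈ {}; since λ ∈ FIRST, also for every t ∈ FOLLOW(P) = {$, d}.

P -> λ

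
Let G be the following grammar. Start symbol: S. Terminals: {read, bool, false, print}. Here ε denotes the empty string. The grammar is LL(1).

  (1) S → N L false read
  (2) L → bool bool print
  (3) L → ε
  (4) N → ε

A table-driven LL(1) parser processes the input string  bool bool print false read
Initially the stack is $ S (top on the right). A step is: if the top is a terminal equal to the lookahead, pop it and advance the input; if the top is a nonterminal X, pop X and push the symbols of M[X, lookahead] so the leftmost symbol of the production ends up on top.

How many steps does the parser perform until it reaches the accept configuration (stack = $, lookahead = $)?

8

     Stack                         Input                         Action
  1  $ S                           bool bool print false read $  expand S → N L false read
  2  $ read false L N              bool bool print false read $  expand N → ε
  3  $ read false L                bool bool print false read $  expand L → bool bool print
  4  $ read false print bool bool  bool bool print false read $  match bool
  5  $ read false print bool       bool print false read $       match bool
  6  $ read false print            print false read $            match print
  7  $ read false                  false read $                  match false
  8  $ read                        read $                        match read
Accept reached after 8 steps.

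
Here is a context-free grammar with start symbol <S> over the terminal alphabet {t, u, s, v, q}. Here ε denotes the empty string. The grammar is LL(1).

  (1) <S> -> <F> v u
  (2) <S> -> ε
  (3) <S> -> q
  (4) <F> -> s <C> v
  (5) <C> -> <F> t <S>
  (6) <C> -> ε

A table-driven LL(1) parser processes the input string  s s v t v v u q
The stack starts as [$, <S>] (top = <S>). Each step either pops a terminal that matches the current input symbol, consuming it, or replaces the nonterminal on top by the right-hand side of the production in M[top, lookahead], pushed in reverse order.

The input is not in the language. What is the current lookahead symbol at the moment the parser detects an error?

q

      Stack                  Input              Action
   1  $ <S>                  s s v t v v u q $  expand <S> -> <F> v u
   2  $ u v <F>              s s v t v v u q $  expand <F> -> s <C> v
   3  $ u v v <C> s          s s v t v v u q $  match s
   4  $ u v v <C>            s v t v v u q $    expand <C> -> <F> t <S>
   5  $ u v v <S> t <F>      s v t v v u q $    expand <F> -> s <C> v
   6  $ u v v <S> t v <C> s  s v t v v u q $    match s
   7  $ u v v <S> t v <C>    v t v v u q $      expand <C> -> ε
   8  $ u v v <S> t v        v t v v u q $      match v
   9  $ u v v <S> t          t v v u q $        match t
  10  $ u v v <S>            v v u q $          expand <S> -> ε
  11  $ u v v                v v u q $          match v
  12  $ u v                  v u q $            match v
  13  $ u                    u q $              match u
  14  $                      q $                error: stack empty but input remains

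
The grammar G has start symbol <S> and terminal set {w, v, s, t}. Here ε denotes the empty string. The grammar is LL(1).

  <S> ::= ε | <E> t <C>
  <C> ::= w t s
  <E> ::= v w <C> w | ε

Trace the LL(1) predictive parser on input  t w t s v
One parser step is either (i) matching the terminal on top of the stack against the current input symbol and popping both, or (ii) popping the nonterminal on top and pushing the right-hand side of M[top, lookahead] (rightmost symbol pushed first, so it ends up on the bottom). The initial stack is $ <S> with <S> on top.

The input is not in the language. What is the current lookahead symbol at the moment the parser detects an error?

v

step 1: stack=$ <S>  input=t w t s v $  — expand <S> ::= <E> t <C>
step 2: stack=$ <C> t <E>  input=t w t s v $  — expand <E> ::= ε
step 3: stack=$ <C> t  input=t w t s v $  — match t
step 4: stack=$ <C>  input=w t s v $  — expand <C> ::= w t s
step 5: stack=$ s t w  input=w t s v $  — match w
step 6: stack=$ s t  input=t s v $  — match t
step 7: stack=$ s  input=s v $  — match s
step 8: stack=$  input=v $  — error: stack empty but input remains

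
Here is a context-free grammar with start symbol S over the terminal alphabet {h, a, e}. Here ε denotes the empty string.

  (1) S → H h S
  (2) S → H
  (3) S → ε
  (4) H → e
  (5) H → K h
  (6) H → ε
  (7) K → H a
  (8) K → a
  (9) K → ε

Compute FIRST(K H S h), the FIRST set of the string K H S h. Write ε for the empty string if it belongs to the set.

{a, e, h}

FIRST(S) = {ε, a, e, h}  (via H h S, H)
FIRST(H) = {ε, a, e, h}  (via K h)
FIRST(K) = {ε, a, e, h}  (via H a)
FIRST(K H S h): take FIRST of each symbol in turn, carrying on past any symbol whose FIRST contains ε; result {a, e, h}.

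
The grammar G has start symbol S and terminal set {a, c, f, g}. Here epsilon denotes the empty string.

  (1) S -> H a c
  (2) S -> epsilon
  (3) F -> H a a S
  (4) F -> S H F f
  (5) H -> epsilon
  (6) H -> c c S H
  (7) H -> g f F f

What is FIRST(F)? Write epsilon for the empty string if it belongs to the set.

{a, c, g}

FIRST(H): from H->epsilon we get {epsilon}; from H->c c S H we get {c}; from H->g f F f we get {g}. So FIRST(H) = {epsilon, c, g}.
FIRST(S): from S->H a c we get {a, c, g}; from S->epsilon we get {epsilon}. So FIRST(S) = {epsilon, a, c, g}.
FIRST(F): from F->H a a S we get {a, c, g}; from F->S H F f we get {a, c, g}. So FIRST(F) = {a, c, g}.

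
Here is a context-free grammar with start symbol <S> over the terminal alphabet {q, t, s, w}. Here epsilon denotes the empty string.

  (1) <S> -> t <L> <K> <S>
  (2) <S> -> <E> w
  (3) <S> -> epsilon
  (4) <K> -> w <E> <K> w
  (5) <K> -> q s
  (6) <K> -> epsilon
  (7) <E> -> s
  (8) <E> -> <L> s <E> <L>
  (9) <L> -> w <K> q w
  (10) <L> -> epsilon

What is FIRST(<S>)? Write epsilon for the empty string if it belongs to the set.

FIRST(<K>) = {epsilon, q, w}
FIRST(<L>) = {epsilon, w}
FIRST(<E>) = {s, w}  (via <L> s <E> <L>)
FIRST(<S>) = {epsilon, s, t, w}  (via <E> w)

{epsilon, s, t, w}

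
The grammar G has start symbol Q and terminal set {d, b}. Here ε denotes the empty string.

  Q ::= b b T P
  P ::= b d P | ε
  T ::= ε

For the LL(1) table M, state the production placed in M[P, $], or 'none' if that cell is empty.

FIRST(Q): from Q::=b b T P we get {b}. So FIRST(Q) = {b}.
FIRST(P): from P::=b d P we get {b}; from P::=ε we get {ε}. So FIRST(P) = {ε, b}.
FIRST(T): from T::=ε we get {ε}. So FIRST(T) = {ε}.
FOLLOW(Q) includes $ since Q is the start symbol.
FOLLOW(Q): Q appears on no right-hand side. Thus FOLLOW(Q) = {$}.
FOLLOW(P): in Q::=b b T P, the suffix after P is empty, so FOLLOW(P) ⊇ FOLLOW(Q) = {$}; in P::=b d P, the suffix after P is empty (adds nothing new). Thus FOLLOW(P) = {$}.
For P ::= b d P: FIRST(b d P) = {b}, so it goes in M[P, t] for t ∈ {b}.
For P ::= ε: FIRST(ε) = {ε}, so it goes in M[P, t] for t ∈ {}; since ε ∈ FIRST, also for every t ∈ FOLLOW(P) = {$}.

P ::= ε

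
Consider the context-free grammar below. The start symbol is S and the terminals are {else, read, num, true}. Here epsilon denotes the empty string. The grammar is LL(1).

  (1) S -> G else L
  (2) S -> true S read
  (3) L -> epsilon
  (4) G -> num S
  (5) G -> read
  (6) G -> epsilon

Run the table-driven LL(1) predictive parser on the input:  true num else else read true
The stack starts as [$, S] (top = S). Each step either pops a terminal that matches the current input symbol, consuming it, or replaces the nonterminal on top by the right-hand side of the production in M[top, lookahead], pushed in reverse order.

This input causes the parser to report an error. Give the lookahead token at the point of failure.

true

      Stack                   Input                           Action
   1  $ S                     true num else else read true $  expand S -> true S read
   2  $ read S true           true num else else read true $  match true
   3  $ read S                num else else read true $       expand S -> G else L
   4  $ read L else G         num else else read true $       expand G -> num S
   5  $ read L else S num     num else else read true $       match num
   6  $ read L else S         else else read true $           expand S -> G else L
   7  $ read L else L else G  else else read true $           expand G -> epsilon
   8  $ read L else L else    else else read true $           match else
   9  $ read L else L         else read true $                expand L -> epsilon
  10  $ read L else           else read true $                match else
  11  $ read L                read true $                     expand L -> epsilon
  12  $ read                  read true $                     match read
  13  $                       true $                          error: stack empty but input remains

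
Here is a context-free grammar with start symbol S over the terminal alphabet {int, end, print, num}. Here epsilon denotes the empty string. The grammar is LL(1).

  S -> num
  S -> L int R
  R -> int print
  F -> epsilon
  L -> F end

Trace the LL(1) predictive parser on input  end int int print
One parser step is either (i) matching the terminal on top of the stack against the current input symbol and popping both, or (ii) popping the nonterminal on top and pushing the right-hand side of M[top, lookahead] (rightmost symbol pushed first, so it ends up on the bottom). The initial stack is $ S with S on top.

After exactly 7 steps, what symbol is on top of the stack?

     Stack          Input                Action
  1  $ S            end int int print $  expand S -> L int R
  2  $ R int L      end int int print $  expand L -> F end
  3  $ R int end F  end int int print $  expand F -> epsilon
  4  $ R int end    end int int print $  match end
  5  $ R int        int int print $      match int
  6  $ R            int print $          expand R -> int print
  7  $ print int    int print $          match int
Stack after step 7: $ print (top = print).

print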